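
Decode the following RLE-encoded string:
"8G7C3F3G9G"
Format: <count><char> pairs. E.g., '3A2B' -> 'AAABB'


Expanding each <count><char> pair:
  8G -> 'GGGGGGGG'
  7C -> 'CCCCCCC'
  3F -> 'FFF'
  3G -> 'GGG'
  9G -> 'GGGGGGGGG'

Decoded = GGGGGGGGCCCCCCCFFFGGGGGGGGGGGG


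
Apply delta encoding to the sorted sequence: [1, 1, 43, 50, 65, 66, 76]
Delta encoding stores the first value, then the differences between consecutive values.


First value: 1
Deltas:
  1 - 1 = 0
  43 - 1 = 42
  50 - 43 = 7
  65 - 50 = 15
  66 - 65 = 1
  76 - 66 = 10


Delta encoded: [1, 0, 42, 7, 15, 1, 10]


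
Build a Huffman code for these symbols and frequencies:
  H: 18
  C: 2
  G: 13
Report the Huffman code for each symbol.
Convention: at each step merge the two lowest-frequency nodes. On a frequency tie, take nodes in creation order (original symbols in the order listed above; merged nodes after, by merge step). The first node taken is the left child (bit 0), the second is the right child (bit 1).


Huffman tree construction:
Step 1: Merge C(2) + G(13) = 15
Step 2: Merge (C+G)(15) + H(18) = 33
Read each symbol's code off the tree from the root (left child = 0, right child = 1).

Codes:
  H: 1 (length 1)
  C: 00 (length 2)
  G: 01 (length 2)
Average code length: 48/33 = 1.4545 bits/symbol


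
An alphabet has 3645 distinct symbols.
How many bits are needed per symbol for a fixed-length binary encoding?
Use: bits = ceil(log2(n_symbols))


log2(3645) = 11.8317
Bracket: 2^11 = 2048 < 3645 <= 2^12 = 4096
So ceil(log2(3645)) = 12

bits = ceil(log2(3645)) = ceil(11.8317) = 12 bits


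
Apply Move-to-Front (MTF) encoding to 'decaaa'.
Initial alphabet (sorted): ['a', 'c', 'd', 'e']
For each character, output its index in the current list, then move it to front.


MTF encoding:
'd': index 2 in ['a', 'c', 'd', 'e'] -> ['d', 'a', 'c', 'e']
'e': index 3 in ['d', 'a', 'c', 'e'] -> ['e', 'd', 'a', 'c']
'c': index 3 in ['e', 'd', 'a', 'c'] -> ['c', 'e', 'd', 'a']
'a': index 3 in ['c', 'e', 'd', 'a'] -> ['a', 'c', 'e', 'd']
'a': index 0 in ['a', 'c', 'e', 'd'] -> ['a', 'c', 'e', 'd']
'a': index 0 in ['a', 'c', 'e', 'd'] -> ['a', 'c', 'e', 'd']


Output: [2, 3, 3, 3, 0, 0]


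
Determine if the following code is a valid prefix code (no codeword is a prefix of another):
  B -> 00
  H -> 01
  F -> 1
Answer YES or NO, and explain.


Checking each pair (does one codeword prefix another?):
  B='00' vs H='01': no prefix
  B='00' vs F='1': no prefix
  H='01' vs B='00': no prefix
  H='01' vs F='1': no prefix
  F='1' vs B='00': no prefix
  F='1' vs H='01': no prefix
No violation found over all pairs.

YES -- this is a valid prefix code. No codeword is a prefix of any other codeword.


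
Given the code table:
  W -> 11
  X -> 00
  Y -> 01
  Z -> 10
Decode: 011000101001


Decoding:
01 -> Y
10 -> Z
00 -> X
10 -> Z
10 -> Z
01 -> Y


Result: YZXZZY


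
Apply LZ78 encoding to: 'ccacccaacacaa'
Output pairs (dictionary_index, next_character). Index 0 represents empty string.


LZ78 encoding steps:
Dictionary: {0: ''}
Step 1: w='' (idx 0), next='c' -> output (0, 'c'), add 'c' as idx 1
Step 2: w='c' (idx 1), next='a' -> output (1, 'a'), add 'ca' as idx 2
Step 3: w='c' (idx 1), next='c' -> output (1, 'c'), add 'cc' as idx 3
Step 4: w='ca' (idx 2), next='a' -> output (2, 'a'), add 'caa' as idx 4
Step 5: w='ca' (idx 2), next='c' -> output (2, 'c'), add 'cac' as idx 5
Step 6: w='' (idx 0), next='a' -> output (0, 'a'), add 'a' as idx 6
Step 7: w='a' (idx 6), end of input -> output (6, '')


Encoded: [(0, 'c'), (1, 'a'), (1, 'c'), (2, 'a'), (2, 'c'), (0, 'a'), (6, '')]


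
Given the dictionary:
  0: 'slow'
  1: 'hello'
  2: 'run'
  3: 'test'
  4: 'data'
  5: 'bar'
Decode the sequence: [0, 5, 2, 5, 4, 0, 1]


Look up each index in the dictionary:
  0 -> 'slow'
  5 -> 'bar'
  2 -> 'run'
  5 -> 'bar'
  4 -> 'data'
  0 -> 'slow'
  1 -> 'hello'

Decoded: "slow bar run bar data slow hello"


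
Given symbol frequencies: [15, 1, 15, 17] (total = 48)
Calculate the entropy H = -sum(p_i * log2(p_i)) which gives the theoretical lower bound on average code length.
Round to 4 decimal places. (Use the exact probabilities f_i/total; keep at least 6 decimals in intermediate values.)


Per-symbol terms -p_i * log2(p_i) with p_i = f_i/48:
  p = 15/48 = 0.312500: log2(p) = -1.678072, -p*log2(p) = 0.524397
  p = 1/48 = 0.020833: log2(p) = -5.584963, -p*log2(p) = 0.116353
  p = 15/48 = 0.312500: log2(p) = -1.678072, -p*log2(p) = 0.524397
  p = 17/48 = 0.354167: log2(p) = -1.497500, -p*log2(p) = 0.530364
H = 0.524397 + 0.116353 + 0.524397 + 0.530364 = 1.695511

H = 1.6955 bits/symbol


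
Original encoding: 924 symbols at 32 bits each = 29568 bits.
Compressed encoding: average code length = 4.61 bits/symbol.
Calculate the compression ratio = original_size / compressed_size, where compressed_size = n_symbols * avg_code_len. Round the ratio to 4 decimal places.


original_size = n_symbols * orig_bits = 924 * 32 = 29568 bits
compressed_size = n_symbols * avg_code_len = 924 * 4.61 = 4259.64 bits
ratio = original_size / compressed_size = 29568 / 4259.64 = 6.9414

Compression ratio = 6.9414


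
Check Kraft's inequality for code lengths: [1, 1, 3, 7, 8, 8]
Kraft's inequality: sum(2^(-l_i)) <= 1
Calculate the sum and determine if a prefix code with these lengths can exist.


Sum = 2^(-1) + 2^(-1) + 2^(-3) + 2^(-7) + 2^(-8) + 2^(-8)
    = 0.5 + 0.5 + 0.125 + 0.0078125 + 0.00390625 + 0.00390625
    = 292/256 = 1.140625
Since 1.140625 > 1, Kraft's inequality is NOT satisfied.
A prefix code with these lengths CANNOT exist.

Kraft sum = 1.140625. Not satisfied.


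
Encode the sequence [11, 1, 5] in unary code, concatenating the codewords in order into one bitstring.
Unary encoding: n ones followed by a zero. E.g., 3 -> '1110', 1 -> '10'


Encode each number as n ones followed by a terminating 0:
  11 -> 111111111110 (12 bits)
  1 -> 10 (2 bits)
  5 -> 111110 (6 bits)
Total length = 12 + 2 + 6 = 20 bits.

Unary([11, 1, 5]) = 11111111111010111110 (20 bits)


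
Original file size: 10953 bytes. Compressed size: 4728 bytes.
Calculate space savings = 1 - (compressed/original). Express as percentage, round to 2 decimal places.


ratio = compressed/original = 4728/10953 = 0.431663
savings = 1 - ratio = 1 - 0.431663 = 0.568337
as a percentage: 0.568337 * 100 = 56.83%

Space savings = 1 - 4728/10953 = 56.83%


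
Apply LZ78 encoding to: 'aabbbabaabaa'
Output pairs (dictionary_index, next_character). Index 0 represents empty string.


LZ78 encoding steps:
Dictionary: {0: ''}
Step 1: w='' (idx 0), next='a' -> output (0, 'a'), add 'a' as idx 1
Step 2: w='a' (idx 1), next='b' -> output (1, 'b'), add 'ab' as idx 2
Step 3: w='' (idx 0), next='b' -> output (0, 'b'), add 'b' as idx 3
Step 4: w='b' (idx 3), next='a' -> output (3, 'a'), add 'ba' as idx 4
Step 5: w='ba' (idx 4), next='a' -> output (4, 'a'), add 'baa' as idx 5
Step 6: w='baa' (idx 5), end of input -> output (5, '')


Encoded: [(0, 'a'), (1, 'b'), (0, 'b'), (3, 'a'), (4, 'a'), (5, '')]


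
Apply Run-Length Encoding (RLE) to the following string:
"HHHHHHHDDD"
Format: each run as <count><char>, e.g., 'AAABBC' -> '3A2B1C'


Scanning runs left to right:
  i=0: run of 'H' x 7 -> '7H'
  i=7: run of 'D' x 3 -> '3D'

RLE = 7H3D


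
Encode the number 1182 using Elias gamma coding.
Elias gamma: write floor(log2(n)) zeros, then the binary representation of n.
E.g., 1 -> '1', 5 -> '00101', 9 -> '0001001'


num_bits = floor(log2(1182)) + 1 = 11
leading_zeros = num_bits - 1 = 10
binary(1182) = 10010011110

Elias gamma(1182) = '0000000000' + '10010011110' = 000000000010010011110 (21 bits)


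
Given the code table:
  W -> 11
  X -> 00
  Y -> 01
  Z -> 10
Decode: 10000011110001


Decoding:
10 -> Z
00 -> X
00 -> X
11 -> W
11 -> W
00 -> X
01 -> Y


Result: ZXXWWXY


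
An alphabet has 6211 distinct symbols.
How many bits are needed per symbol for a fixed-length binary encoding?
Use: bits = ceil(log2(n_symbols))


log2(6211) = 12.6006
Bracket: 2^12 = 4096 < 6211 <= 2^13 = 8192
So ceil(log2(6211)) = 13

bits = ceil(log2(6211)) = ceil(12.6006) = 13 bits


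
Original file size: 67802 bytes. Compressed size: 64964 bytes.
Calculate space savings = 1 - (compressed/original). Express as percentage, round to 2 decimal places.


ratio = compressed/original = 64964/67802 = 0.958143
savings = 1 - ratio = 1 - 0.958143 = 0.041857
as a percentage: 0.041857 * 100 = 4.19%

Space savings = 1 - 64964/67802 = 4.19%


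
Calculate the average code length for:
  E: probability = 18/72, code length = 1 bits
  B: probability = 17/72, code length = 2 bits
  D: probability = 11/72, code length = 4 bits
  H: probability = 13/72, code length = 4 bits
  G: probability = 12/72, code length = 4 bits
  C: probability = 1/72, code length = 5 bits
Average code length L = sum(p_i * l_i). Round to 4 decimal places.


Weighted contributions p_i * l_i:
  E: (18/72) * 1 = 18/72
  B: (17/72) * 2 = 34/72
  D: (11/72) * 4 = 44/72
  H: (13/72) * 4 = 52/72
  G: (12/72) * 4 = 48/72
  C: (1/72) * 5 = 5/72
Sum = (18 + 34 + 44 + 52 + 48 + 5)/72 = 201/72

L = 201/72 = 2.7917 bits/symbol


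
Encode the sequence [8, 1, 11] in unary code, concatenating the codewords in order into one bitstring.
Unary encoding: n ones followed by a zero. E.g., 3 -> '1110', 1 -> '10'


Encode each number as n ones followed by a terminating 0:
  8 -> 111111110 (9 bits)
  1 -> 10 (2 bits)
  11 -> 111111111110 (12 bits)
Total length = 9 + 2 + 12 = 23 bits.

Unary([8, 1, 11]) = 11111111010111111111110 (23 bits)


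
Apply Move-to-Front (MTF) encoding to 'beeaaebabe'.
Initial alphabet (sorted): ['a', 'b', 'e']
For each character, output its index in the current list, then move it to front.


MTF encoding:
'b': index 1 in ['a', 'b', 'e'] -> ['b', 'a', 'e']
'e': index 2 in ['b', 'a', 'e'] -> ['e', 'b', 'a']
'e': index 0 in ['e', 'b', 'a'] -> ['e', 'b', 'a']
'a': index 2 in ['e', 'b', 'a'] -> ['a', 'e', 'b']
'a': index 0 in ['a', 'e', 'b'] -> ['a', 'e', 'b']
'e': index 1 in ['a', 'e', 'b'] -> ['e', 'a', 'b']
'b': index 2 in ['e', 'a', 'b'] -> ['b', 'e', 'a']
'a': index 2 in ['b', 'e', 'a'] -> ['a', 'b', 'e']
'b': index 1 in ['a', 'b', 'e'] -> ['b', 'a', 'e']
'e': index 2 in ['b', 'a', 'e'] -> ['e', 'b', 'a']


Output: [1, 2, 0, 2, 0, 1, 2, 2, 1, 2]


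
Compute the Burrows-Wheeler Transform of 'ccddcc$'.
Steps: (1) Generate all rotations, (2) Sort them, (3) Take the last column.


Rotations (sorted):
  0: $ccddcc -> last char: c
  1: c$ccddc -> last char: c
  2: cc$ccdd -> last char: d
  3: ccddcc$ -> last char: $
  4: cddcc$c -> last char: c
  5: dcc$ccd -> last char: d
  6: ddcc$cc -> last char: c


BWT = ccd$cdc


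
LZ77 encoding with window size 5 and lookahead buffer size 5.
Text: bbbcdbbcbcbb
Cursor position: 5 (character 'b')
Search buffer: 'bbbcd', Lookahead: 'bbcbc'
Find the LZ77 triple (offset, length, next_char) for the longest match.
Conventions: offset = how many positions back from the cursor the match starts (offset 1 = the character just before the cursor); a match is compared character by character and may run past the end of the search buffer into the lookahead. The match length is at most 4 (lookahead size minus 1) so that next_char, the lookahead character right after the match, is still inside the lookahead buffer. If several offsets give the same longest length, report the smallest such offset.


Try each offset into the search buffer:
  offset=1 (pos 4, char 'd'): match length 0
  offset=2 (pos 3, char 'c'): match length 0
  offset=3 (pos 2, char 'b'): match length 1
  offset=4 (pos 1, char 'b'): match length 3
  offset=5 (pos 0, char 'b'): match length 2
Longest match has length 3 at offset 4.
next_char = character at position 5 + 3 = 8 -> 'b'

Best match: offset=4, length=3 (matching 'bbc' starting at position 1)
LZ77 triple: (4, 3, 'b')


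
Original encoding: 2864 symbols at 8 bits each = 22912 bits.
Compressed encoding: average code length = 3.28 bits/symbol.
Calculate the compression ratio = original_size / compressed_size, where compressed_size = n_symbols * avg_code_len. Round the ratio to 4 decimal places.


original_size = n_symbols * orig_bits = 2864 * 8 = 22912 bits
compressed_size = n_symbols * avg_code_len = 2864 * 3.28 = 9393.92 bits
ratio = original_size / compressed_size = 22912 / 9393.92 = 2.439

Compression ratio = 2.439


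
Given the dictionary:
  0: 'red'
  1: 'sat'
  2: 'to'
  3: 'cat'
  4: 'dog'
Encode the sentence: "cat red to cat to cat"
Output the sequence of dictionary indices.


Look up each word in the dictionary:
  'cat' -> 3
  'red' -> 0
  'to' -> 2
  'cat' -> 3
  'to' -> 2
  'cat' -> 3

Encoded: [3, 0, 2, 3, 2, 3]


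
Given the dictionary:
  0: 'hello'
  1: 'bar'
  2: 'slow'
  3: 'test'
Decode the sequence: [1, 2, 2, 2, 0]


Look up each index in the dictionary:
  1 -> 'bar'
  2 -> 'slow'
  2 -> 'slow'
  2 -> 'slow'
  0 -> 'hello'

Decoded: "bar slow slow slow hello"


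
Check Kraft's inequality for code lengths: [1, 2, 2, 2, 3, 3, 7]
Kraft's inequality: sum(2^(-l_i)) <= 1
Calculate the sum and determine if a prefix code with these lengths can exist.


Sum = 2^(-1) + 2^(-2) + 2^(-2) + 2^(-2) + 2^(-3) + 2^(-3) + 2^(-7)
    = 0.5 + 0.25 + 0.25 + 0.25 + 0.125 + 0.125 + 0.0078125
    = 193/128 = 1.5078125
Since 1.5078125 > 1, Kraft's inequality is NOT satisfied.
A prefix code with these lengths CANNOT exist.

Kraft sum = 1.5078125. Not satisfied.


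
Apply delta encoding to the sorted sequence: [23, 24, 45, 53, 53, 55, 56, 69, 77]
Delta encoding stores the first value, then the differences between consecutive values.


First value: 23
Deltas:
  24 - 23 = 1
  45 - 24 = 21
  53 - 45 = 8
  53 - 53 = 0
  55 - 53 = 2
  56 - 55 = 1
  69 - 56 = 13
  77 - 69 = 8


Delta encoded: [23, 1, 21, 8, 0, 2, 1, 13, 8]


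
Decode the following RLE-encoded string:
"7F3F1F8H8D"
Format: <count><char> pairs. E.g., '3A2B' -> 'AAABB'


Expanding each <count><char> pair:
  7F -> 'FFFFFFF'
  3F -> 'FFF'
  1F -> 'F'
  8H -> 'HHHHHHHH'
  8D -> 'DDDDDDDD'

Decoded = FFFFFFFFFFFHHHHHHHHDDDDDDDD


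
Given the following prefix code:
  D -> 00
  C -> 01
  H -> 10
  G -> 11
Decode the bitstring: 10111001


Decoding step by step:
Bits 10 -> H
Bits 11 -> G
Bits 10 -> H
Bits 01 -> C


Decoded message: HGHC


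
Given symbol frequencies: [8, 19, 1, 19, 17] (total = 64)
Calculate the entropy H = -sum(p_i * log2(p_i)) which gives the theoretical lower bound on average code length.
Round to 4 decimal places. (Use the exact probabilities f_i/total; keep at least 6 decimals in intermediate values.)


Per-symbol terms -p_i * log2(p_i) with p_i = f_i/64:
  p = 8/64 = 0.125000: log2(p) = -3.000000, -p*log2(p) = 0.375000
  p = 19/64 = 0.296875: log2(p) = -1.752072, -p*log2(p) = 0.520147
  p = 1/64 = 0.015625: log2(p) = -6.000000, -p*log2(p) = 0.093750
  p = 19/64 = 0.296875: log2(p) = -1.752072, -p*log2(p) = 0.520147
  p = 17/64 = 0.265625: log2(p) = -1.912537, -p*log2(p) = 0.508018
H = 0.375000 + 0.520147 + 0.093750 + 0.520147 + 0.508018 = 2.017062

H = 2.0171 bits/symbol


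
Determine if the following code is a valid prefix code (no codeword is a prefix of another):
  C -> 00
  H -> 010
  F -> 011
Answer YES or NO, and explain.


Checking each pair (does one codeword prefix another?):
  C='00' vs H='010': no prefix
  C='00' vs F='011': no prefix
  H='010' vs C='00': no prefix
  H='010' vs F='011': no prefix
  F='011' vs C='00': no prefix
  F='011' vs H='010': no prefix
No violation found over all pairs.

YES -- this is a valid prefix code. No codeword is a prefix of any other codeword.


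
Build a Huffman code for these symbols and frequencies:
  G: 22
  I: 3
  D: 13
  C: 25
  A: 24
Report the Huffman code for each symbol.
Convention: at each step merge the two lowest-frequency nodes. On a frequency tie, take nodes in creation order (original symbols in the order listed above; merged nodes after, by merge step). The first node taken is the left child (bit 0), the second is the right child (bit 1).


Huffman tree construction:
Step 1: Merge I(3) + D(13) = 16
Step 2: Merge (I+D)(16) + G(22) = 38
Step 3: Merge A(24) + C(25) = 49
Step 4: Merge ((I+D)+G)(38) + (A+C)(49) = 87
Read each symbol's code off the tree from the root (left child = 0, right child = 1).

Codes:
  G: 01 (length 2)
  I: 000 (length 3)
  D: 001 (length 3)
  C: 11 (length 2)
  A: 10 (length 2)
Average code length: 190/87 = 2.1839 bits/symbol


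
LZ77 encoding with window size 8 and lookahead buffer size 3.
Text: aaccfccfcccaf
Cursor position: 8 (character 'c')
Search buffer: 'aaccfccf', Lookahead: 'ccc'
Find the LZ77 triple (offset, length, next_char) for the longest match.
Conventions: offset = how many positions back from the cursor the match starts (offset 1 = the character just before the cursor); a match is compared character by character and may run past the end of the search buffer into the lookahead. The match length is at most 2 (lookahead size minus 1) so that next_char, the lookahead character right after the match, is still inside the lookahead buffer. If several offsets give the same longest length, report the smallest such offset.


Try each offset into the search buffer:
  offset=1 (pos 7, char 'f'): match length 0
  offset=2 (pos 6, char 'c'): match length 1
  offset=3 (pos 5, char 'c'): match length 2
  offset=4 (pos 4, char 'f'): match length 0
  offset=5 (pos 3, char 'c'): match length 1
  offset=6 (pos 2, char 'c'): match length 2
  offset=7 (pos 1, char 'a'): match length 0
  offset=8 (pos 0, char 'a'): match length 0
Longest match has length 2, found at offsets 3, 6; take the smallest, offset 3.
next_char = character at position 8 + 2 = 10 -> 'c'

Best match: offset=3, length=2 (matching 'cc' starting at position 5)
LZ77 triple: (3, 2, 'c')


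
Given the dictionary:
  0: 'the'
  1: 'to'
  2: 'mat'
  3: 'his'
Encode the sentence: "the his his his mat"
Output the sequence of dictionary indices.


Look up each word in the dictionary:
  'the' -> 0
  'his' -> 3
  'his' -> 3
  'his' -> 3
  'mat' -> 2

Encoded: [0, 3, 3, 3, 2]


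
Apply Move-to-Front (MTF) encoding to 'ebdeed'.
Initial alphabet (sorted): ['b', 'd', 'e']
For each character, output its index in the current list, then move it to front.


MTF encoding:
'e': index 2 in ['b', 'd', 'e'] -> ['e', 'b', 'd']
'b': index 1 in ['e', 'b', 'd'] -> ['b', 'e', 'd']
'd': index 2 in ['b', 'e', 'd'] -> ['d', 'b', 'e']
'e': index 2 in ['d', 'b', 'e'] -> ['e', 'd', 'b']
'e': index 0 in ['e', 'd', 'b'] -> ['e', 'd', 'b']
'd': index 1 in ['e', 'd', 'b'] -> ['d', 'e', 'b']


Output: [2, 1, 2, 2, 0, 1]


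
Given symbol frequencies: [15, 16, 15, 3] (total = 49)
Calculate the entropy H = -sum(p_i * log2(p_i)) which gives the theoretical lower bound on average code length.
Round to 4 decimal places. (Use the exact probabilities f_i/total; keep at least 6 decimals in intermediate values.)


Per-symbol terms -p_i * log2(p_i) with p_i = f_i/49:
  p = 15/49 = 0.306122: log2(p) = -1.707819, -p*log2(p) = 0.522802
  p = 16/49 = 0.326531: log2(p) = -1.614710, -p*log2(p) = 0.527252
  p = 15/49 = 0.306122: log2(p) = -1.707819, -p*log2(p) = 0.522802
  p = 3/49 = 0.061224: log2(p) = -4.029747, -p*log2(p) = 0.246719
H = 0.522802 + 0.527252 + 0.522802 + 0.246719 = 1.819575

H = 1.8196 bits/symbol


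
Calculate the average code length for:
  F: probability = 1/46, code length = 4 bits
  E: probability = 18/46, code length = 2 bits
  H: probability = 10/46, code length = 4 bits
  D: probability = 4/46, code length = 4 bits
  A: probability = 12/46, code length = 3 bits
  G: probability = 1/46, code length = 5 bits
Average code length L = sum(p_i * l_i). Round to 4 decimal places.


Weighted contributions p_i * l_i:
  F: (1/46) * 4 = 4/46
  E: (18/46) * 2 = 36/46
  H: (10/46) * 4 = 40/46
  D: (4/46) * 4 = 16/46
  A: (12/46) * 3 = 36/46
  G: (1/46) * 5 = 5/46
Sum = (4 + 36 + 40 + 16 + 36 + 5)/46 = 137/46

L = 137/46 = 2.9783 bits/symbol


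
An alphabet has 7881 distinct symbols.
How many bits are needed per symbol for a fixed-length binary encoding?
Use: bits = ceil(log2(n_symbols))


log2(7881) = 12.9442
Bracket: 2^12 = 4096 < 7881 <= 2^13 = 8192
So ceil(log2(7881)) = 13

bits = ceil(log2(7881)) = ceil(12.9442) = 13 bits


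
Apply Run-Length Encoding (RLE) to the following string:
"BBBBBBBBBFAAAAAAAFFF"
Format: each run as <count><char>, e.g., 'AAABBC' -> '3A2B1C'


Scanning runs left to right:
  i=0: run of 'B' x 9 -> '9B'
  i=9: run of 'F' x 1 -> '1F'
  i=10: run of 'A' x 7 -> '7A'
  i=17: run of 'F' x 3 -> '3F'

RLE = 9B1F7A3F


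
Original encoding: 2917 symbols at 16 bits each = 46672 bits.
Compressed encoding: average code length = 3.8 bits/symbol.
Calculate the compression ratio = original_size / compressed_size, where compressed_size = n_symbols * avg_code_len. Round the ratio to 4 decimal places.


original_size = n_symbols * orig_bits = 2917 * 16 = 46672 bits
compressed_size = n_symbols * avg_code_len = 2917 * 3.8 = 11084.6 bits
ratio = original_size / compressed_size = 46672 / 11084.6 = 4.2105

Compression ratio = 4.2105


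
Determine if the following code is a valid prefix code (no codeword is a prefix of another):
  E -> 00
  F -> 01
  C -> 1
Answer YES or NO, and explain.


Checking each pair (does one codeword prefix another?):
  E='00' vs F='01': no prefix
  E='00' vs C='1': no prefix
  F='01' vs E='00': no prefix
  F='01' vs C='1': no prefix
  C='1' vs E='00': no prefix
  C='1' vs F='01': no prefix
No violation found over all pairs.

YES -- this is a valid prefix code. No codeword is a prefix of any other codeword.


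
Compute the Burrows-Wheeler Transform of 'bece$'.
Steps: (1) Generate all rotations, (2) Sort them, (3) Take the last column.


Rotations (sorted):
  0: $bece -> last char: e
  1: bece$ -> last char: $
  2: ce$be -> last char: e
  3: e$bec -> last char: c
  4: ece$b -> last char: b


BWT = e$ecb


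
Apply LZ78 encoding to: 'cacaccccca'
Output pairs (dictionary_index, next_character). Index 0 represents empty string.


LZ78 encoding steps:
Dictionary: {0: ''}
Step 1: w='' (idx 0), next='c' -> output (0, 'c'), add 'c' as idx 1
Step 2: w='' (idx 0), next='a' -> output (0, 'a'), add 'a' as idx 2
Step 3: w='c' (idx 1), next='a' -> output (1, 'a'), add 'ca' as idx 3
Step 4: w='c' (idx 1), next='c' -> output (1, 'c'), add 'cc' as idx 4
Step 5: w='cc' (idx 4), next='c' -> output (4, 'c'), add 'ccc' as idx 5
Step 6: w='a' (idx 2), end of input -> output (2, '')


Encoded: [(0, 'c'), (0, 'a'), (1, 'a'), (1, 'c'), (4, 'c'), (2, '')]


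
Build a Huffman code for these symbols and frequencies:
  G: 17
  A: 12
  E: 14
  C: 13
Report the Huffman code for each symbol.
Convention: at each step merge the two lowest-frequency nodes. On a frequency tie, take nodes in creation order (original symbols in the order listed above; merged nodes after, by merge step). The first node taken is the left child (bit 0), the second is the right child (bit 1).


Huffman tree construction:
Step 1: Merge A(12) + C(13) = 25
Step 2: Merge E(14) + G(17) = 31
Step 3: Merge (A+C)(25) + (E+G)(31) = 56
Read each symbol's code off the tree from the root (left child = 0, right child = 1).

Codes:
  G: 11 (length 2)
  A: 00 (length 2)
  E: 10 (length 2)
  C: 01 (length 2)
Average code length: 112/56 = 2.0000 bits/symbol


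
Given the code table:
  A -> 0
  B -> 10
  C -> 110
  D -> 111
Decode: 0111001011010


Decoding:
0 -> A
111 -> D
0 -> A
0 -> A
10 -> B
110 -> C
10 -> B


Result: ADAABCB


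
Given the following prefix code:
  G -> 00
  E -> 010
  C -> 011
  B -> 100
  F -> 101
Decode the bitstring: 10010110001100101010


Decoding step by step:
Bits 100 -> B
Bits 101 -> F
Bits 100 -> B
Bits 011 -> C
Bits 00 -> G
Bits 101 -> F
Bits 010 -> E


Decoded message: BFBCGFE


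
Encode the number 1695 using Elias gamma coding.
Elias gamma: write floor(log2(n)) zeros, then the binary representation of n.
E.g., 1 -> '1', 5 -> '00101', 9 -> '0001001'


num_bits = floor(log2(1695)) + 1 = 11
leading_zeros = num_bits - 1 = 10
binary(1695) = 11010011111

Elias gamma(1695) = '0000000000' + '11010011111' = 000000000011010011111 (21 bits)


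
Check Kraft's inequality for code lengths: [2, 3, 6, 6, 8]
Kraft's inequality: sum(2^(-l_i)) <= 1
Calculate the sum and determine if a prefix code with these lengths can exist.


Sum = 2^(-2) + 2^(-3) + 2^(-6) + 2^(-6) + 2^(-8)
    = 0.25 + 0.125 + 0.015625 + 0.015625 + 0.00390625
    = 105/256 = 0.41015625
Since 0.41015625 <= 1, Kraft's inequality IS satisfied.
A prefix code with these lengths CAN exist.

Kraft sum = 0.41015625. Satisfied.


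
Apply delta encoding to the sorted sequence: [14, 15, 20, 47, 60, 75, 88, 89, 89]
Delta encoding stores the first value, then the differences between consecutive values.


First value: 14
Deltas:
  15 - 14 = 1
  20 - 15 = 5
  47 - 20 = 27
  60 - 47 = 13
  75 - 60 = 15
  88 - 75 = 13
  89 - 88 = 1
  89 - 89 = 0


Delta encoded: [14, 1, 5, 27, 13, 15, 13, 1, 0]


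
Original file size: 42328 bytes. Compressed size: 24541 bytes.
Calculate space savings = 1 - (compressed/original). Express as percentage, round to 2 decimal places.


ratio = compressed/original = 24541/42328 = 0.579782
savings = 1 - ratio = 1 - 0.579782 = 0.420218
as a percentage: 0.420218 * 100 = 42.02%

Space savings = 1 - 24541/42328 = 42.02%


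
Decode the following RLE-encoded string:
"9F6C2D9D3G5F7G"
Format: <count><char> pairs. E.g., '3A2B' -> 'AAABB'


Expanding each <count><char> pair:
  9F -> 'FFFFFFFFF'
  6C -> 'CCCCCC'
  2D -> 'DD'
  9D -> 'DDDDDDDDD'
  3G -> 'GGG'
  5F -> 'FFFFF'
  7G -> 'GGGGGGG'

Decoded = FFFFFFFFFCCCCCCDDDDDDDDDDDGGGFFFFFGGGGGGG


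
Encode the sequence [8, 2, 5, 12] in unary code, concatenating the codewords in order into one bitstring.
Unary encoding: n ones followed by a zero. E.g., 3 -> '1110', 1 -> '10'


Encode each number as n ones followed by a terminating 0:
  8 -> 111111110 (9 bits)
  2 -> 110 (3 bits)
  5 -> 111110 (6 bits)
  12 -> 1111111111110 (13 bits)
Total length = 9 + 3 + 6 + 13 = 31 bits.

Unary([8, 2, 5, 12]) = 1111111101101111101111111111110 (31 bits)


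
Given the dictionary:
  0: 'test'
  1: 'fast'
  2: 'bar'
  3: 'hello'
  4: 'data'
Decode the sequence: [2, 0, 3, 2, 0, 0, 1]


Look up each index in the dictionary:
  2 -> 'bar'
  0 -> 'test'
  3 -> 'hello'
  2 -> 'bar'
  0 -> 'test'
  0 -> 'test'
  1 -> 'fast'

Decoded: "bar test hello bar test test fast"


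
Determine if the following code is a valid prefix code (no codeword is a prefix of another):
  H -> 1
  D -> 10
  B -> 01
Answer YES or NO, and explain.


Checking each pair (does one codeword prefix another?):
  H='1' vs D='10': prefix -- VIOLATION

NO -- this is NOT a valid prefix code. H (1) is a prefix of D (10).


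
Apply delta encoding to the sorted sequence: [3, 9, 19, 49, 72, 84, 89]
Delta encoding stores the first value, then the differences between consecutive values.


First value: 3
Deltas:
  9 - 3 = 6
  19 - 9 = 10
  49 - 19 = 30
  72 - 49 = 23
  84 - 72 = 12
  89 - 84 = 5


Delta encoded: [3, 6, 10, 30, 23, 12, 5]


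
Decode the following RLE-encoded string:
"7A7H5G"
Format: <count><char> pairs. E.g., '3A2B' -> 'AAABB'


Expanding each <count><char> pair:
  7A -> 'AAAAAAA'
  7H -> 'HHHHHHH'
  5G -> 'GGGGG'

Decoded = AAAAAAAHHHHHHHGGGGG


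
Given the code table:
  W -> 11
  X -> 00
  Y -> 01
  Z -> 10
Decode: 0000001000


Decoding:
00 -> X
00 -> X
00 -> X
10 -> Z
00 -> X


Result: XXXZX


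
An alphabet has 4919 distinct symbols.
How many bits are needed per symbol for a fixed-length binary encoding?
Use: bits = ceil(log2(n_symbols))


log2(4919) = 12.2641
Bracket: 2^12 = 4096 < 4919 <= 2^13 = 8192
So ceil(log2(4919)) = 13

bits = ceil(log2(4919)) = ceil(12.2641) = 13 bits


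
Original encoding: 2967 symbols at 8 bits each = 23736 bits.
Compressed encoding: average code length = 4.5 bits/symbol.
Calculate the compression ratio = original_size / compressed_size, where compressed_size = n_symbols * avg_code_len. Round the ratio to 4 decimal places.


original_size = n_symbols * orig_bits = 2967 * 8 = 23736 bits
compressed_size = n_symbols * avg_code_len = 2967 * 4.5 = 13351.5 bits
ratio = original_size / compressed_size = 23736 / 13351.5 = 1.7778

Compression ratio = 1.7778


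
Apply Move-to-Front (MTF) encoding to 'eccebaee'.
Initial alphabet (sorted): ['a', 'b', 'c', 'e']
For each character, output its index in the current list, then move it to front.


MTF encoding:
'e': index 3 in ['a', 'b', 'c', 'e'] -> ['e', 'a', 'b', 'c']
'c': index 3 in ['e', 'a', 'b', 'c'] -> ['c', 'e', 'a', 'b']
'c': index 0 in ['c', 'e', 'a', 'b'] -> ['c', 'e', 'a', 'b']
'e': index 1 in ['c', 'e', 'a', 'b'] -> ['e', 'c', 'a', 'b']
'b': index 3 in ['e', 'c', 'a', 'b'] -> ['b', 'e', 'c', 'a']
'a': index 3 in ['b', 'e', 'c', 'a'] -> ['a', 'b', 'e', 'c']
'e': index 2 in ['a', 'b', 'e', 'c'] -> ['e', 'a', 'b', 'c']
'e': index 0 in ['e', 'a', 'b', 'c'] -> ['e', 'a', 'b', 'c']


Output: [3, 3, 0, 1, 3, 3, 2, 0]


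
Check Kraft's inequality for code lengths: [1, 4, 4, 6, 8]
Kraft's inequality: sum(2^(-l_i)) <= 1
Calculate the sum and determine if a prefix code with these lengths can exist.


Sum = 2^(-1) + 2^(-4) + 2^(-4) + 2^(-6) + 2^(-8)
    = 0.5 + 0.0625 + 0.0625 + 0.015625 + 0.00390625
    = 165/256 = 0.64453125
Since 0.64453125 <= 1, Kraft's inequality IS satisfied.
A prefix code with these lengths CAN exist.

Kraft sum = 0.64453125. Satisfied.


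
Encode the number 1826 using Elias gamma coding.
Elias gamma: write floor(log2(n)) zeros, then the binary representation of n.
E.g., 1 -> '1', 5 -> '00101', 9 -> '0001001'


num_bits = floor(log2(1826)) + 1 = 11
leading_zeros = num_bits - 1 = 10
binary(1826) = 11100100010

Elias gamma(1826) = '0000000000' + '11100100010' = 000000000011100100010 (21 bits)


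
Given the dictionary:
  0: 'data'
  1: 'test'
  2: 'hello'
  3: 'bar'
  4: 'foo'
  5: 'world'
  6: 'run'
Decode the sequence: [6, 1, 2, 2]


Look up each index in the dictionary:
  6 -> 'run'
  1 -> 'test'
  2 -> 'hello'
  2 -> 'hello'

Decoded: "run test hello hello"


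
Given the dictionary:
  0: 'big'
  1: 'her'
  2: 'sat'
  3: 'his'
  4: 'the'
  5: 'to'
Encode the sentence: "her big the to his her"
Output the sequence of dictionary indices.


Look up each word in the dictionary:
  'her' -> 1
  'big' -> 0
  'the' -> 4
  'to' -> 5
  'his' -> 3
  'her' -> 1

Encoded: [1, 0, 4, 5, 3, 1]


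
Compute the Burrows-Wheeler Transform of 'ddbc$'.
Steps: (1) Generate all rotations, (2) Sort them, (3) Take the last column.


Rotations (sorted):
  0: $ddbc -> last char: c
  1: bc$dd -> last char: d
  2: c$ddb -> last char: b
  3: dbc$d -> last char: d
  4: ddbc$ -> last char: $


BWT = cdbd$


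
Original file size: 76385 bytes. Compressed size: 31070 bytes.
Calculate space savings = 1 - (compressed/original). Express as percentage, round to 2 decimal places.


ratio = compressed/original = 31070/76385 = 0.406755
savings = 1 - ratio = 1 - 0.406755 = 0.593245
as a percentage: 0.593245 * 100 = 59.32%

Space savings = 1 - 31070/76385 = 59.32%


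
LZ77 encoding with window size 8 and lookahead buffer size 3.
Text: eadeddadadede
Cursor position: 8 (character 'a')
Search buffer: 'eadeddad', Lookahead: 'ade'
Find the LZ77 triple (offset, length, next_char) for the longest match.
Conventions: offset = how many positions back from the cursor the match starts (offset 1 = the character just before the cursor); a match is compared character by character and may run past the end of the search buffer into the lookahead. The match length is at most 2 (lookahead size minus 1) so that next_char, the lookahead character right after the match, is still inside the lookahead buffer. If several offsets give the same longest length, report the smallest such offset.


Try each offset into the search buffer:
  offset=1 (pos 7, char 'd'): match length 0
  offset=2 (pos 6, char 'a'): match length 2
  offset=3 (pos 5, char 'd'): match length 0
  offset=4 (pos 4, char 'd'): match length 0
  offset=5 (pos 3, char 'e'): match length 0
  offset=6 (pos 2, char 'd'): match length 0
  offset=7 (pos 1, char 'a'): match length 2
  offset=8 (pos 0, char 'e'): match length 0
Longest match has length 2, found at offsets 2, 7; take the smallest, offset 2.
next_char = character at position 8 + 2 = 10 -> 'e'

Best match: offset=2, length=2 (matching 'ad' starting at position 6)
LZ77 triple: (2, 2, 'e')


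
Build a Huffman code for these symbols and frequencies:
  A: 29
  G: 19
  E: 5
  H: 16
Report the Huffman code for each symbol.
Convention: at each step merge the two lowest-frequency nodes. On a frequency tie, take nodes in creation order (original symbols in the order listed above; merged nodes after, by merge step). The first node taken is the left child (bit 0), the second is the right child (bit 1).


Huffman tree construction:
Step 1: Merge E(5) + H(16) = 21
Step 2: Merge G(19) + (E+H)(21) = 40
Step 3: Merge A(29) + (G+(E+H))(40) = 69
Read each symbol's code off the tree from the root (left child = 0, right child = 1).

Codes:
  A: 0 (length 1)
  G: 10 (length 2)
  E: 110 (length 3)
  H: 111 (length 3)
Average code length: 130/69 = 1.8841 bits/symbol


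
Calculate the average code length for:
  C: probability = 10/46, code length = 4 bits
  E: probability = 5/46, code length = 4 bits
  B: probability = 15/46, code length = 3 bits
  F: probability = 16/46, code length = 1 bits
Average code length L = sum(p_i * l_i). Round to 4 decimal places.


Weighted contributions p_i * l_i:
  C: (10/46) * 4 = 40/46
  E: (5/46) * 4 = 20/46
  B: (15/46) * 3 = 45/46
  F: (16/46) * 1 = 16/46
Sum = (40 + 20 + 45 + 16)/46 = 121/46

L = 121/46 = 2.6304 bits/symbol


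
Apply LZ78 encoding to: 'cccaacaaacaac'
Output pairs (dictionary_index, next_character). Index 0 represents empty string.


LZ78 encoding steps:
Dictionary: {0: ''}
Step 1: w='' (idx 0), next='c' -> output (0, 'c'), add 'c' as idx 1
Step 2: w='c' (idx 1), next='c' -> output (1, 'c'), add 'cc' as idx 2
Step 3: w='' (idx 0), next='a' -> output (0, 'a'), add 'a' as idx 3
Step 4: w='a' (idx 3), next='c' -> output (3, 'c'), add 'ac' as idx 4
Step 5: w='a' (idx 3), next='a' -> output (3, 'a'), add 'aa' as idx 5
Step 6: w='ac' (idx 4), next='a' -> output (4, 'a'), add 'aca' as idx 6
Step 7: w='ac' (idx 4), end of input -> output (4, '')


Encoded: [(0, 'c'), (1, 'c'), (0, 'a'), (3, 'c'), (3, 'a'), (4, 'a'), (4, '')]


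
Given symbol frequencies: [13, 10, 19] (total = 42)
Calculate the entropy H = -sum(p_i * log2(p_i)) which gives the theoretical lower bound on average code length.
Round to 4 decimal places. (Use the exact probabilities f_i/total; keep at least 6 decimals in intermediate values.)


Per-symbol terms -p_i * log2(p_i) with p_i = f_i/42:
  p = 13/42 = 0.309524: log2(p) = -1.691878, -p*log2(p) = 0.523676
  p = 10/42 = 0.238095: log2(p) = -2.070389, -p*log2(p) = 0.492950
  p = 19/42 = 0.452381: log2(p) = -1.144390, -p*log2(p) = 0.517700
H = 0.523676 + 0.492950 + 0.517700 = 1.534326

H = 1.5343 bits/symbol


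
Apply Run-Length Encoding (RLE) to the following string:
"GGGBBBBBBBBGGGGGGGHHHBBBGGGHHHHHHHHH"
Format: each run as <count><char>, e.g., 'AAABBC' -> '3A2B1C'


Scanning runs left to right:
  i=0: run of 'G' x 3 -> '3G'
  i=3: run of 'B' x 8 -> '8B'
  i=11: run of 'G' x 7 -> '7G'
  i=18: run of 'H' x 3 -> '3H'
  i=21: run of 'B' x 3 -> '3B'
  i=24: run of 'G' x 3 -> '3G'
  i=27: run of 'H' x 9 -> '9H'

RLE = 3G8B7G3H3B3G9H


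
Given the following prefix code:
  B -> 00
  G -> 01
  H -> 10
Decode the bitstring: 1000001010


Decoding step by step:
Bits 10 -> H
Bits 00 -> B
Bits 00 -> B
Bits 10 -> H
Bits 10 -> H


Decoded message: HBBHH


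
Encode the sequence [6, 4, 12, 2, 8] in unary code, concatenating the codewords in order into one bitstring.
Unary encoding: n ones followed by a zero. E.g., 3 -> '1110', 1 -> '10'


Encode each number as n ones followed by a terminating 0:
  6 -> 1111110 (7 bits)
  4 -> 11110 (5 bits)
  12 -> 1111111111110 (13 bits)
  2 -> 110 (3 bits)
  8 -> 111111110 (9 bits)
Total length = 7 + 5 + 13 + 3 + 9 = 37 bits.

Unary([6, 4, 12, 2, 8]) = 1111110111101111111111110110111111110 (37 bits)


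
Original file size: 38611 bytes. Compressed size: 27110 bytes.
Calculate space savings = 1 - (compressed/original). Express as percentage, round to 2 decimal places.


ratio = compressed/original = 27110/38611 = 0.702132
savings = 1 - ratio = 1 - 0.702132 = 0.297868
as a percentage: 0.297868 * 100 = 29.79%

Space savings = 1 - 27110/38611 = 29.79%


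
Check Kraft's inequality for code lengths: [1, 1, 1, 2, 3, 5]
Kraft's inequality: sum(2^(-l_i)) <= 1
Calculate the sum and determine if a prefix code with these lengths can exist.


Sum = 2^(-1) + 2^(-1) + 2^(-1) + 2^(-2) + 2^(-3) + 2^(-5)
    = 0.5 + 0.5 + 0.5 + 0.25 + 0.125 + 0.03125
    = 61/32 = 1.90625
Since 1.90625 > 1, Kraft's inequality is NOT satisfied.
A prefix code with these lengths CANNOT exist.

Kraft sum = 1.90625. Not satisfied.


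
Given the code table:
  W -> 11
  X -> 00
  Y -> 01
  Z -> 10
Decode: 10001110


Decoding:
10 -> Z
00 -> X
11 -> W
10 -> Z


Result: ZXWZ


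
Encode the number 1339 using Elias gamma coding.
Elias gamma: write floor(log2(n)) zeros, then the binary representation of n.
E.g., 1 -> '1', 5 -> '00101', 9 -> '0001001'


num_bits = floor(log2(1339)) + 1 = 11
leading_zeros = num_bits - 1 = 10
binary(1339) = 10100111011

Elias gamma(1339) = '0000000000' + '10100111011' = 000000000010100111011 (21 bits)


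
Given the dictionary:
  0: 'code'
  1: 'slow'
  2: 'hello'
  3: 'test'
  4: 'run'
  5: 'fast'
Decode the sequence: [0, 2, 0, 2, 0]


Look up each index in the dictionary:
  0 -> 'code'
  2 -> 'hello'
  0 -> 'code'
  2 -> 'hello'
  0 -> 'code'

Decoded: "code hello code hello code"


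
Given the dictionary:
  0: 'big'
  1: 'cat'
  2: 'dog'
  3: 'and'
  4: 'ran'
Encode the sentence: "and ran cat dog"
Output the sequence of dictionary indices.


Look up each word in the dictionary:
  'and' -> 3
  'ran' -> 4
  'cat' -> 1
  'dog' -> 2

Encoded: [3, 4, 1, 2]


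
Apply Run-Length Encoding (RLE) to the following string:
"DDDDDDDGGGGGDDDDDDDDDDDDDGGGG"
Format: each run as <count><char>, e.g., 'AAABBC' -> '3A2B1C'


Scanning runs left to right:
  i=0: run of 'D' x 7 -> '7D'
  i=7: run of 'G' x 5 -> '5G'
  i=12: run of 'D' x 13 -> '13D'
  i=25: run of 'G' x 4 -> '4G'

RLE = 7D5G13D4G


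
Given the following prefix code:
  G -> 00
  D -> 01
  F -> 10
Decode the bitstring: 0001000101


Decoding step by step:
Bits 00 -> G
Bits 01 -> D
Bits 00 -> G
Bits 01 -> D
Bits 01 -> D


Decoded message: GDGDD


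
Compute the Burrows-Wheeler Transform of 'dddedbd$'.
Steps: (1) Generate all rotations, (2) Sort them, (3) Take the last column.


Rotations (sorted):
  0: $dddedbd -> last char: d
  1: bd$ddded -> last char: d
  2: d$dddedb -> last char: b
  3: dbd$ddde -> last char: e
  4: dddedbd$ -> last char: $
  5: ddedbd$d -> last char: d
  6: dedbd$dd -> last char: d
  7: edbd$ddd -> last char: d


BWT = ddbe$ddd


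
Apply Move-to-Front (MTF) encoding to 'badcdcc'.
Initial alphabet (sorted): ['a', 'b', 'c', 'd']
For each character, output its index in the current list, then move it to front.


MTF encoding:
'b': index 1 in ['a', 'b', 'c', 'd'] -> ['b', 'a', 'c', 'd']
'a': index 1 in ['b', 'a', 'c', 'd'] -> ['a', 'b', 'c', 'd']
'd': index 3 in ['a', 'b', 'c', 'd'] -> ['d', 'a', 'b', 'c']
'c': index 3 in ['d', 'a', 'b', 'c'] -> ['c', 'd', 'a', 'b']
'd': index 1 in ['c', 'd', 'a', 'b'] -> ['d', 'c', 'a', 'b']
'c': index 1 in ['d', 'c', 'a', 'b'] -> ['c', 'd', 'a', 'b']
'c': index 0 in ['c', 'd', 'a', 'b'] -> ['c', 'd', 'a', 'b']


Output: [1, 1, 3, 3, 1, 1, 0]


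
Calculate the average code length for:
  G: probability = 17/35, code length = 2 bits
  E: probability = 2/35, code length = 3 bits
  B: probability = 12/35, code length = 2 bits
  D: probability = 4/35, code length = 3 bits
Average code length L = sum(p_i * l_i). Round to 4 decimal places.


Weighted contributions p_i * l_i:
  G: (17/35) * 2 = 34/35
  E: (2/35) * 3 = 6/35
  B: (12/35) * 2 = 24/35
  D: (4/35) * 3 = 12/35
Sum = (34 + 6 + 24 + 12)/35 = 76/35

L = 76/35 = 2.1714 bits/symbol
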